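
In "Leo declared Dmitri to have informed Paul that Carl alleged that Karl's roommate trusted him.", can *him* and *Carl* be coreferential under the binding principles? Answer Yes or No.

*Carl* is an R-expression; Principle C requires it to be free (not bound by any c-commanding expression).
— him: object of the clause headed by 'trusted'; the pronoun does not c-command the R-expression — coreference allowed.

Yes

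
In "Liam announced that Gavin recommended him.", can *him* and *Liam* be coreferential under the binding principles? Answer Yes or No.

*Liam* is an R-expression; Principle C requires it to be free (not bound by any c-commanding expression).
— him: object of the clause headed by 'recommended'; the pronoun does not c-command the R-expression — coreference allowed.

Yes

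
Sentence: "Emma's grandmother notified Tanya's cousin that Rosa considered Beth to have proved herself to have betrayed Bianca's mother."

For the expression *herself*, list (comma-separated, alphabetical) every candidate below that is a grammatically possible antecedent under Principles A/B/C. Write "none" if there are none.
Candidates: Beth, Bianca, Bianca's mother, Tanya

*herself* is a reflexive; Principle A requires it to be bound within its binding domain — the clause headed by 'proved'.
— Beth: subject of the clause headed by 'proved'; c-commands the reflexive within its binding domain — allowed (Principle A).
— Bianca: possessor inside the object DP of the clause headed by 'betrayed'; does not c-command the reflexive — cannot bind it (Principle A).
— Bianca's mother: object of the clause headed by 'betrayed'; does not c-command the reflexive — cannot bind it (Principle A).
— Tanya: possessor inside the object DP of the matrix clause; does not c-command the reflexive — cannot bind it (Principle A).

Beth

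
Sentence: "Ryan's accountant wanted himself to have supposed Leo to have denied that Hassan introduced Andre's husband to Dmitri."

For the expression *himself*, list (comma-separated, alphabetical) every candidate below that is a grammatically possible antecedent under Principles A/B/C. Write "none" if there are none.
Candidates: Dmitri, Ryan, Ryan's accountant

Ryan's accountant

*himself* is a reflexive; Principle A requires it to be bound within its binding domain — the matrix clause.
— Dmitri: second object of the clause headed by 'introduced'; does not c-command the reflexive — cannot bind it (Principle A).
— Ryan: possessor inside the subject DP of the matrix clause; does not c-command the reflexive — cannot bind it (Principle A).
— Ryan's accountant: subject of the matrix clause; c-commands the reflexive within its binding domain — allowed (Principle A).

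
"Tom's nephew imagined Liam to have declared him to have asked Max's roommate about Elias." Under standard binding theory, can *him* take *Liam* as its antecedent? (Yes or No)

*him* is a pronoun; Principle B requires it to be free in its binding domain — the clause headed by 'declared'.
— Liam: subject of the clause headed by 'declared'; c-commands the pronoun within its binding domain — blocked (Principle B).

No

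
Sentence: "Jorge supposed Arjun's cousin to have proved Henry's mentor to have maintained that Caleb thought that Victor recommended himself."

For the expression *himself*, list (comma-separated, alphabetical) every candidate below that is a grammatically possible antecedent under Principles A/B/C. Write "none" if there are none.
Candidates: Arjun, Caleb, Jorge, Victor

Victor

*himself* is a reflexive; Principle A requires it to be bound within its binding domain — the clause headed by 'recommended'.
— Arjun: possessor inside the subject DP of the clause headed by 'proved'; does not c-command the reflexive — cannot bind it (Principle A).
— Caleb: subject of the clause headed by 'thought'; c-commands the reflexive but lies outside its binding domain — cannot bind it (Principle A).
— Jorge: subject of the matrix clause; c-commands the reflexive but lies outside its binding domain — cannot bind it (Principle A).
— Victor: subject of the clause headed by 'recommended'; c-commands the reflexive within its binding domain — allowed (Principle A).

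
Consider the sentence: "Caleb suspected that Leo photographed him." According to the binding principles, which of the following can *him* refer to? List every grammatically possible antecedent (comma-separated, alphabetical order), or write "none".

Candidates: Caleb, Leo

Caleb

*him* is a pronoun; Principle B requires it to be free in its binding domain — the clause headed by 'photographed'.
— Caleb: subject of the matrix clause; c-commands the pronoun but lies outside its binding domain — allowed.
— Leo: subject of the clause headed by 'photographed'; c-commands the pronoun within its binding domain — blocked (Principle B).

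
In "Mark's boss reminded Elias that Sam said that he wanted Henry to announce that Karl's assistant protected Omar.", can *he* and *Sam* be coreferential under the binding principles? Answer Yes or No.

*Sam* is an R-expression; Principle C requires it to be free (not bound by any c-commanding expression).
— he: subject of the clause headed by 'wanted'; the pronoun does not c-command the R-expression — coreference allowed.

Yes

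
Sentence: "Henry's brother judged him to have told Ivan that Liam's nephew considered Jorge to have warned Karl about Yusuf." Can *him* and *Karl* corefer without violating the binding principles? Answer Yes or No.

*Karl* is an R-expression; Principle C requires it to be free (not bound by any c-commanding expression).
— him: subject of the clause headed by 'told'; the pronoun c-commands the R-expression — coreference blocked (Principle C).

No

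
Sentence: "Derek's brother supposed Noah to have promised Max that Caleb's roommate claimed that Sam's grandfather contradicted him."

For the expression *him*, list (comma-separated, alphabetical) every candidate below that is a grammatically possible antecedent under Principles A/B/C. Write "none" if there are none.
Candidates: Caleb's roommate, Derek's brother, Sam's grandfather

*him* is a pronoun; Principle B requires it to be free in its binding domain — the clause headed by 'contradicted'.
— Caleb's roommate: subject of the clause headed by 'claimed'; c-commands the pronoun but lies outside its binding domain — allowed.
— Derek's brother: subject of the matrix clause; c-commands the pronoun but lies outside its binding domain — allowed.
— Sam's grandfather: subject of the clause headed by 'contradicted'; c-commands the pronoun within its binding domain — blocked (Principle B).

Caleb's roommate, Derek's brother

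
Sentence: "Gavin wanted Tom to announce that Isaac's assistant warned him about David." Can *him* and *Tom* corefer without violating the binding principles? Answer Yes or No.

*Tom* is an R-expression; Principle C requires it to be free (not bound by any c-commanding expression).
— him: object of the clause headed by 'warned'; the pronoun does not c-command the R-expression — coreference allowed.

Yes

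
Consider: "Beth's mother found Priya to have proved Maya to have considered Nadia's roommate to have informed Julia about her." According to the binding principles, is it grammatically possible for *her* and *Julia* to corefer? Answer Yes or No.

No

*her* is a pronoun; Principle B requires it to be free in its binding domain — the clause headed by 'informed'.
— Julia: object of the clause headed by 'informed'; c-commands the pronoun within its binding domain — blocked (Principle B).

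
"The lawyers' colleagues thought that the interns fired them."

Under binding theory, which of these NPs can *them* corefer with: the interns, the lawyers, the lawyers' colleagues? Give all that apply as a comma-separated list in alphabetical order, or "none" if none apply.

the lawyers, the lawyers' colleagues

*them* is a pronoun; Principle B requires it to be free in its binding domain — the clause headed by 'fired'.
— the interns: subject of the clause headed by 'fired'; c-commands the pronoun within its binding domain — blocked (Principle B).
— the lawyers: possessor inside the subject DP of the matrix clause; does not c-command the pronoun — Principle B does not apply; allowed.
— the lawyers' colleagues: subject of the matrix clause; c-commands the pronoun but lies outside its binding domain — allowed.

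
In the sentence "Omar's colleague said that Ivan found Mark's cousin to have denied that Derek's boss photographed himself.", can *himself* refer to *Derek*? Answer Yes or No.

*himself* is a reflexive; Principle A requires it to be bound within its binding domain — the clause headed by 'photographed'.
— Derek: possessor inside the subject DP of the clause headed by 'photographed'; does not c-command the reflexive — cannot bind it (Principle A).

No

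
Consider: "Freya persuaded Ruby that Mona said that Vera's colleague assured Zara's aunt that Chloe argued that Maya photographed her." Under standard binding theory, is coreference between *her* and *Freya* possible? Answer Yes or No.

Yes

*Freya* is an R-expression; Principle C requires it to be free (not bound by any c-commanding expression).
— her: object of the clause headed by 'photographed'; the pronoun does not c-command the R-expression — coreference allowed.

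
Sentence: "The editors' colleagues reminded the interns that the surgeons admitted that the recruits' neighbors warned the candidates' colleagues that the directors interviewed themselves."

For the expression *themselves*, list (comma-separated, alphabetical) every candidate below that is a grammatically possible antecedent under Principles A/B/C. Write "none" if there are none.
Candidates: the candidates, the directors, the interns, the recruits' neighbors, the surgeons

*themselves* is a reflexive; Principle A requires it to be bound within its binding domain — the clause headed by 'interviewed'.
— the candidates: possessor inside the object DP of the clause headed by 'warned'; does not c-command the reflexive — cannot bind it (Principle A).
— the directors: subject of the clause headed by 'interviewed'; c-commands the reflexive within its binding domain — allowed (Principle A).
— the interns: object of the matrix clause; c-commands the reflexive but lies outside its binding domain — cannot bind it (Principle A).
— the recruits' neighbors: subject of the clause headed by 'warned'; c-commands the reflexive but lies outside its binding domain — cannot bind it (Principle A).
— the surgeons: subject of the clause headed by 'admitted'; c-commands the reflexive but lies outside its binding domain — cannot bind it (Principle A).

the directors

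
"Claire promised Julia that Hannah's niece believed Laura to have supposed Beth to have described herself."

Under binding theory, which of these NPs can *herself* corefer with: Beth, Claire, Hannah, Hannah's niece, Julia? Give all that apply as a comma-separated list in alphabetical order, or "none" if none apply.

Beth

*herself* is a reflexive; Principle A requires it to be bound within its binding domain — the clause headed by 'described'.
— Beth: subject of the clause headed by 'described'; c-commands the reflexive within its binding domain — allowed (Principle A).
— Claire: subject of the matrix clause; c-commands the reflexive but lies outside its binding domain — cannot bind it (Principle A).
— Hannah: possessor inside the subject DP of the clause headed by 'believed'; does not c-command the reflexive — cannot bind it (Principle A).
— Hannah's niece: subject of the clause headed by 'believed'; c-commands the reflexive but lies outside its binding domain — cannot bind it (Principle A).
— Julia: object of the matrix clause; c-commands the reflexive but lies outside its binding domain — cannot bind it (Principle A).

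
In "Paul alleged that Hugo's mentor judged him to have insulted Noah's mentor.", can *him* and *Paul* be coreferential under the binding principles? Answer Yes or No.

Yes

*Paul* is an R-expression; Principle C requires it to be free (not bound by any c-commanding expression).
— him: subject of the clause headed by 'insulted'; the pronoun does not c-command the R-expression — coreference allowed.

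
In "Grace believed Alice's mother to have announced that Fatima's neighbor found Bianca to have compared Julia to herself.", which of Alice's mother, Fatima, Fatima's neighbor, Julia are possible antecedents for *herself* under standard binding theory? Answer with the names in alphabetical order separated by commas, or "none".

Julia

*herself* is a reflexive; Principle A requires it to be bound within its binding domain — the clause headed by 'compared'.
— Alice's mother: subject of the clause headed by 'announced'; c-commands the reflexive but lies outside its binding domain — cannot bind it (Principle A).
— Fatima: possessor inside the subject DP of the clause headed by 'found'; does not c-command the reflexive — cannot bind it (Principle A).
— Fatima's neighbor: subject of the clause headed by 'found'; c-commands the reflexive but lies outside its binding domain — cannot bind it (Principle A).
— Julia: object of the clause headed by 'compared'; c-commands the reflexive within its binding domain — allowed (Principle A).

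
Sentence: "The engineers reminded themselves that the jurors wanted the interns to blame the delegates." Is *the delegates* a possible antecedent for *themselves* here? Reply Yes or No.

No

*themselves* is a reflexive; Principle A requires it to be bound within its binding domain — the matrix clause.
— the delegates: object of the clause headed by 'blame'; does not c-command the reflexive — cannot bind it (Principle A).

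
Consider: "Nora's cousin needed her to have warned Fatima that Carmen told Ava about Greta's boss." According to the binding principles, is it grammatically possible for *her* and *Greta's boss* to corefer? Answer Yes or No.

No

*her* is a pronoun; Principle B requires it to be free in its binding domain — the matrix clause.
— Greta's boss: second object of the clause headed by 'told'; is c-commanded by the pronoun; coreference would bind this R-expression — blocked (Principle C).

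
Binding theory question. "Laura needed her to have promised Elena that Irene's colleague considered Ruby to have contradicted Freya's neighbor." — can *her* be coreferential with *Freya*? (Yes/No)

No

*her* is a pronoun; Principle B requires it to be free in its binding domain — the matrix clause.
— Freya: possessor inside the object DP of the clause headed by 'contradicted'; is c-commanded by the pronoun; coreference would bind this R-expression — blocked (Principle C).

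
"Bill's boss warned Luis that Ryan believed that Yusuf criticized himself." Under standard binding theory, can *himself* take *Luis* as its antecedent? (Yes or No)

*himself* is a reflexive; Principle A requires it to be bound within its binding domain — the clause headed by 'criticized'.
— Luis: object of the matrix clause; c-commands the reflexive but lies outside its binding domain — cannot bind it (Principle A).

No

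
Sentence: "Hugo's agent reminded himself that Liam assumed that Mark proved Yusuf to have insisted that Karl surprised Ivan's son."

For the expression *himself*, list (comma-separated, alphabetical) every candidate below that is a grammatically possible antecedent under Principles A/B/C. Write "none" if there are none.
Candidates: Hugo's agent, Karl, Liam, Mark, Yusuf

Hugo's agent

*himself* is a reflexive; Principle A requires it to be bound within its binding domain — the matrix clause.
— Hugo's agent: subject of the matrix clause; c-commands the reflexive within its binding domain — allowed (Principle A).
— Karl: subject of the clause headed by 'surprised'; does not c-command the reflexive — cannot bind it (Principle A).
— Liam: subject of the clause headed by 'assumed'; does not c-command the reflexive — cannot bind it (Principle A).
— Mark: subject of the clause headed by 'proved'; does not c-command the reflexive — cannot bind it (Principle A).
— Yusuf: subject of the clause headed by 'insisted'; does not c-command the reflexive — cannot bind it (Principle A).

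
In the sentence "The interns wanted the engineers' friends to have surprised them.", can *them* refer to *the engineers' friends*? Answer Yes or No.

No

*them* is a pronoun; Principle B requires it to be free in its binding domain — the clause headed by 'surprised'.
— the engineers' friends: subject of the clause headed by 'surprised'; c-commands the pronoun within its binding domain — blocked (Principle B).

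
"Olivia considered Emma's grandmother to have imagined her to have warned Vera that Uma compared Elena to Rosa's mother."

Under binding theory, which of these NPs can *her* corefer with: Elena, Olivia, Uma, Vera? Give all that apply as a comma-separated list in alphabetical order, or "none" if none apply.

*her* is a pronoun; Principle B requires it to be free in its binding domain — the clause headed by 'imagined'.
— Elena: object of the clause headed by 'compared'; is c-commanded by the pronoun; coreference would bind this R-expression — blocked (Principle C).
— Olivia: subject of the matrix clause; c-commands the pronoun but lies outside its binding domain — allowed.
— Uma: subject of the clause headed by 'compared'; is c-commanded by the pronoun; coreference would bind this R-expression — blocked (Principle C).
— Vera: object of the clause headed by 'warned'; is c-commanded by the pronoun; coreference would bind this R-expression — blocked (Principle C).

Olivia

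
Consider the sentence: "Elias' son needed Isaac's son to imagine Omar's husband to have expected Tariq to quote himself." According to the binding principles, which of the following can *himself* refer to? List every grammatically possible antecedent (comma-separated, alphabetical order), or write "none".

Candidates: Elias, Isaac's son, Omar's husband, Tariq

*himself* is a reflexive; Principle A requires it to be bound within its binding domain — the clause headed by 'quote'.
— Elias: possessor inside the subject DP of the matrix clause; does not c-command the reflexive — cannot bind it (Principle A).
— Isaac's son: subject of the clause headed by 'imagine'; c-commands the reflexive but lies outside its binding domain — cannot bind it (Principle A).
— Omar's husband: subject of the clause headed by 'expected'; c-commands the reflexive but lies outside its binding domain — cannot bind it (Principle A).
— Tariq: subject of the clause headed by 'quote'; c-commands the reflexive within its binding domain — allowed (Principle A).

Tariq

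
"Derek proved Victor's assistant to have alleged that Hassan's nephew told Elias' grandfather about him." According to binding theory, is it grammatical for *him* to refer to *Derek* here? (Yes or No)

*Derek* is an R-expression; Principle C requires it to be free (not bound by any c-commanding expression).
— him: second object of the clause headed by 'told'; the pronoun does not c-command the R-expression — coreference allowed.

Yes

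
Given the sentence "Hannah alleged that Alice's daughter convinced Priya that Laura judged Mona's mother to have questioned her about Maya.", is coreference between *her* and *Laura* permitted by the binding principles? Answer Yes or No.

*her* is a pronoun; Principle B requires it to be free in its binding domain — the clause headed by 'questioned'.
— Laura: subject of the clause headed by 'judged'; c-commands the pronoun but lies outside its binding domain — allowed.

Yes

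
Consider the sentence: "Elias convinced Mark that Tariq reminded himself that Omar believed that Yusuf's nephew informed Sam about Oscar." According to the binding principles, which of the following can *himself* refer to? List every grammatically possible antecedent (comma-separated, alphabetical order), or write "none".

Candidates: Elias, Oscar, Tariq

Tariq

*himself* is a reflexive; Principle A requires it to be bound within its binding domain — the clause headed by 'reminded'.
— Elias: subject of the matrix clause; c-commands the reflexive but lies outside its binding domain — cannot bind it (Principle A).
— Oscar: second object of the clause headed by 'informed'; does not c-command the reflexive — cannot bind it (Principle A).
— Tariq: subject of the clause headed by 'reminded'; c-commands the reflexive within its binding domain — allowed (Principle A).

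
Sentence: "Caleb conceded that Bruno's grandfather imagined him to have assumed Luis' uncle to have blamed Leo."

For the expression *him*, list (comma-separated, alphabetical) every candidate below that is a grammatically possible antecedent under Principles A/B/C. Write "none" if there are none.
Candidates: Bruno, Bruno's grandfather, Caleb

*him* is a pronoun; Principle B requires it to be free in its binding domain — the clause headed by 'imagined'.
— Bruno: possessor inside the subject DP of the clause headed by 'imagined'; does not c-command the pronoun — Principle B does not apply; allowed.
— Bruno's grandfather: subject of the clause headed by 'imagined'; c-commands the pronoun within its binding domain — blocked (Principle B).
— Caleb: subject of the matrix clause; c-commands the pronoun but lies outside its binding domain — allowed.

Bruno, Caleb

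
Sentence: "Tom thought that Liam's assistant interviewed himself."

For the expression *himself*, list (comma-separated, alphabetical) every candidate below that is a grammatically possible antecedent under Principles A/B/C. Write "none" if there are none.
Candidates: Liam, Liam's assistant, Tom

Liam's assistant

*himself* is a reflexive; Principle A requires it to be bound within its binding domain — the clause headed by 'interviewed'.
— Liam: possessor inside the subject DP of the clause headed by 'interviewed'; does not c-command the reflexive — cannot bind it (Principle A).
— Liam's assistant: subject of the clause headed by 'interviewed'; c-commands the reflexive within its binding domain — allowed (Principle A).
— Tom: subject of the matrix clause; c-commands the reflexive but lies outside its binding domain — cannot bind it (Principle A).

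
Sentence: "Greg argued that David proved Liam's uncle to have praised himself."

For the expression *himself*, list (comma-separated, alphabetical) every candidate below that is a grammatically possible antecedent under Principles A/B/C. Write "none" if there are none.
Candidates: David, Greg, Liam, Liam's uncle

Liam's uncle

*himself* is a reflexive; Principle A requires it to be bound within its binding domain — the clause headed by 'praised'.
— David: subject of the clause headed by 'proved'; c-commands the reflexive but lies outside its binding domain — cannot bind it (Principle A).
— Greg: subject of the matrix clause; c-commands the reflexive but lies outside its binding domain — cannot bind it (Principle A).
— Liam: possessor inside the subject DP of the clause headed by 'praised'; does not c-command the reflexive — cannot bind it (Principle A).
— Liam's uncle: subject of the clause headed by 'praised'; c-commands the reflexive within its binding domain — allowed (Principle A).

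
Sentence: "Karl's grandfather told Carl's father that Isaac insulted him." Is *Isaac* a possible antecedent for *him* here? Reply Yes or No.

*him* is a pronoun; Principle B requires it to be free in its binding domain — the clause headed by 'insulted'.
— Isaac: subject of the clause headed by 'insulted'; c-commands the pronoun within its binding domain — blocked (Principle B).

No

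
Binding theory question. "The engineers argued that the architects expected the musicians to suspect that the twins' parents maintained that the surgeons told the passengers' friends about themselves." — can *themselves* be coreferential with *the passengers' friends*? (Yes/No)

Yes

*themselves* is a reflexive; Principle A requires it to be bound within its binding domain — the clause headed by 'told'.
— the passengers' friends: object of the clause headed by 'told'; c-commands the reflexive within its binding domain — allowed (Principle A).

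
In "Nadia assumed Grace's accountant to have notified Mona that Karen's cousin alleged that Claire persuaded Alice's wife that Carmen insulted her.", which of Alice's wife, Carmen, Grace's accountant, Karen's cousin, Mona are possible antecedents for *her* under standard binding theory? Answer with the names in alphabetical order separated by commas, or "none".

Alice's wife, Grace's accountant, Karen's cousin, Mona

*her* is a pronoun; Principle B requires it to be free in its binding domain — the clause headed by 'insulted'.
— Alice's wife: object of the clause headed by 'persuaded'; c-commands the pronoun but lies outside its binding domain — allowed.
— Carmen: subject of the clause headed by 'insulted'; c-commands the pronoun within its binding domain — blocked (Principle B).
— Grace's accountant: subject of the clause headed by 'notified'; c-commands the pronoun but lies outside its binding domain — allowed.
— Karen's cousin: subject of the clause headed by 'alleged'; c-commands the pronoun but lies outside its binding domain — allowed.
— Mona: object of the clause headed by 'notified'; c-commands the pronoun but lies outside its binding domain — allowed.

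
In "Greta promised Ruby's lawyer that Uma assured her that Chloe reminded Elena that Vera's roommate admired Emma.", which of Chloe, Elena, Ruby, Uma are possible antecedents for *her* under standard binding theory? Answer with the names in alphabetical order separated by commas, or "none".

Ruby

*her* is a pronoun; Principle B requires it to be free in its binding domain — the clause headed by 'assured'.
— Chloe: subject of the clause headed by 'reminded'; is c-commanded by the pronoun; coreference would bind this R-expression — blocked (Principle C).
— Elena: object of the clause headed by 'reminded'; is c-commanded by the pronoun; coreference would bind this R-expression — blocked (Principle C).
— Ruby: possessor inside the object DP of the matrix clause; does not c-command the pronoun — Principle B does not apply; allowed.
— Uma: subject of the clause headed by 'assured'; c-commands the pronoun within its binding domain — blocked (Principle B).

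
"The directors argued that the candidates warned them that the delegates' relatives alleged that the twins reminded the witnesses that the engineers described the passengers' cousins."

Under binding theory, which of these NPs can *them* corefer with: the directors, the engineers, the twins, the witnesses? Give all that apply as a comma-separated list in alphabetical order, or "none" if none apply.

*them* is a pronoun; Principle B requires it to be free in its binding domain — the clause headed by 'warned'.
— the directors: subject of the matrix clause; c-commands the pronoun but lies outside its binding domain — allowed.
— the engineers: subject of the clause headed by 'described'; is c-commanded by the pronoun; coreference would bind this R-expression — blocked (Principle C).
— the twins: subject of the clause headed by 'reminded'; is c-commanded by the pronoun; coreference would bind this R-expression — blocked (Principle C).
— the witnesses: object of the clause headed by 'reminded'; is c-commanded by the pronoun; coreference would bind this R-expression — blocked (Principle C).

the directors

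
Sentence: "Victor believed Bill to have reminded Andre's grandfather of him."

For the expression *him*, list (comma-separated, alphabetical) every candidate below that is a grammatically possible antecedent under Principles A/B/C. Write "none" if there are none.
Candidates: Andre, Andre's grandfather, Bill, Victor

*him* is a pronoun; Principle B requires it to be free in its binding domain — the clause headed by 'reminded'.
— Andre: possessor inside the object DP of the clause headed by 'reminded'; does not c-command the pronoun — Principle B does not apply; allowed.
— Andre's grandfather: object of the clause headed by 'reminded'; c-commands the pronoun within its binding domain — blocked (Principle B).
— Bill: subject of the clause headed by 'reminded'; c-commands the pronoun within its binding domain — blocked (Principle B).
— Victor: subject of the matrix clause; c-commands the pronoun but lies outside its binding domain — allowed.

Andre, Victor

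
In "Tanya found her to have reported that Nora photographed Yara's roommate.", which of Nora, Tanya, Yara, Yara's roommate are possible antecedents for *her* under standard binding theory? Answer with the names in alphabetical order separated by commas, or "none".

*her* is a pronoun; Principle B requires it to be free in its binding domain — the matrix clause.
— Nora: subject of the clause headed by 'photographed'; is c-commanded by the pronoun; coreference would bind this R-expression — blocked (Principle C).
— Tanya: subject of the matrix clause; c-commands the pronoun within its binding domain — blocked (Principle B).
— Yara: possessor inside the object DP of the clause headed by 'photographed'; is c-commanded by the pronoun; coreference would bind this R-expression — blocked (Principle C).
— Yara's roommate: object of the clause headed by 'photographed'; is c-commanded by the pronoun; coreference would bind this R-expression — blocked (Principle C).

none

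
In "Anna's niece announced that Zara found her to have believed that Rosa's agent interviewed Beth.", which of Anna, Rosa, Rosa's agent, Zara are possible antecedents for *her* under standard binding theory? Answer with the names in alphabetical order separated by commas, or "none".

Anna

*her* is a pronoun; Principle B requires it to be free in its binding domain — the clause headed by 'found'.
— Anna: possessor inside the subject DP of the matrix clause; does not c-command the pronoun — Principle B does not apply; allowed.
— Rosa: possessor inside the subject DP of the clause headed by 'interviewed'; is c-commanded by the pronoun; coreference would bind this R-expression — blocked (Principle C).
— Rosa's agent: subject of the clause headed by 'interviewed'; is c-commanded by the pronoun; coreference would bind this R-expression — blocked (Principle C).
— Zara: subject of the clause headed by 'found'; c-commands the pronoun within its binding domain — blocked (Principle B).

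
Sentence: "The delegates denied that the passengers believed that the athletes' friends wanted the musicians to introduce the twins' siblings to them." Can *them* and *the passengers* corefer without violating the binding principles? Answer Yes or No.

*the passengers* is an R-expression; Principle C requires it to be free (not bound by any c-commanding expression).
— them: second object of the clause headed by 'introduce'; the pronoun does not c-command the R-expression — coreference allowed.

Yes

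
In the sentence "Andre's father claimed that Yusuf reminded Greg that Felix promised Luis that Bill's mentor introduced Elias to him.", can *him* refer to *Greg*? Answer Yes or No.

Yes

*him* is a pronoun; Principle B requires it to be free in its binding domain — the clause headed by 'introduced'.
— Greg: object of the clause headed by 'reminded'; c-commands the pronoun but lies outside its binding domain — allowed.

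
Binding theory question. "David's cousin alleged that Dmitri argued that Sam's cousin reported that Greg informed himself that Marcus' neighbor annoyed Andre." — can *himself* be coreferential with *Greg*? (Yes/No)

*himself* is a reflexive; Principle A requires it to be bound within its binding domain — the clause headed by 'informed'.
— Greg: subject of the clause headed by 'informed'; c-commands the reflexive within its binding domain — allowed (Principle A).

Yes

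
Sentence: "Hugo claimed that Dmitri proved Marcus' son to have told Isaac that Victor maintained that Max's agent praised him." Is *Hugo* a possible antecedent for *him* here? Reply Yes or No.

*him* is a pronoun; Principle B requires it to be free in its binding domain — the clause headed by 'praised'.
— Hugo: subject of the matrix clause; c-commands the pronoun but lies outside its binding domain — allowed.

Yes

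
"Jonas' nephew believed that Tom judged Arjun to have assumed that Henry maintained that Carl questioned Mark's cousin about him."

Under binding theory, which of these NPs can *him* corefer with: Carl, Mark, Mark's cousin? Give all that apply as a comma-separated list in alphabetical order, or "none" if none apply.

*him* is a pronoun; Principle B requires it to be free in its binding domain — the clause headed by 'questioned'.
— Carl: subject of the clause headed by 'questioned'; c-commands the pronoun within its binding domain — blocked (Principle B).
— Mark: possessor inside the object DP of the clause headed by 'questioned'; does not c-command the pronoun — Principle B does not apply; allowed.
— Mark's cousin: object of the clause headed by 'questioned'; c-commands the pronoun within its binding domain — blocked (Principle B).

Mark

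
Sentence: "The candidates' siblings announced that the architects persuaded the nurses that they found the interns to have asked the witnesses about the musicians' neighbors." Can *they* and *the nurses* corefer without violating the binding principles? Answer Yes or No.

Yes

*the nurses* is an R-expression; Principle C requires it to be free (not bound by any c-commanding expression).
— they: subject of the clause headed by 'found'; the pronoun does not c-command the R-expression — coreference allowed.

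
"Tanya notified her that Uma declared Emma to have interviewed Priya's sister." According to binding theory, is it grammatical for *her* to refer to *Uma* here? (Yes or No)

*Uma* is an R-expression; Principle C requires it to be free (not bound by any c-commanding expression).
— her: object of the matrix clause; the pronoun c-commands the R-expression — coreference blocked (Principle C).

No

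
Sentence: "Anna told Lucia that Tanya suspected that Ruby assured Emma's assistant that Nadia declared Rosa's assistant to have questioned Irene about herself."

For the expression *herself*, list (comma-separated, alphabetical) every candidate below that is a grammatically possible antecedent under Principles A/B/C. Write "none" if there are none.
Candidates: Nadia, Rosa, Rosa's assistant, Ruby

*herself* is a reflexive; Principle A requires it to be bound within its binding domain — the clause headed by 'questioned'.
— Nadia: subject of the clause headed by 'declared'; c-commands the reflexive but lies outside its binding domain — cannot bind it (Principle A).
— Rosa: possessor inside the subject DP of the clause headed by 'questioned'; does not c-command the reflexive — cannot bind it (Principle A).
— Rosa's assistant: subject of the clause headed by 'questioned'; c-commands the reflexive within its binding domain — allowed (Principle A).
— Ruby: subject of the clause headed by 'assured'; c-commands the reflexive but lies outside its binding domain — cannot bind it (Principle A).

Rosa's assistant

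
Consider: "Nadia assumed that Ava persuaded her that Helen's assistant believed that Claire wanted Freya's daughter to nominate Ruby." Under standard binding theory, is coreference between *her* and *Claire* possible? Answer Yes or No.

*Claire* is an R-expression; Principle C requires it to be free (not bound by any c-commanding expression).
— her: object of the clause headed by 'persuaded'; the pronoun c-commands the R-expression — coreference blocked (Principle C).

No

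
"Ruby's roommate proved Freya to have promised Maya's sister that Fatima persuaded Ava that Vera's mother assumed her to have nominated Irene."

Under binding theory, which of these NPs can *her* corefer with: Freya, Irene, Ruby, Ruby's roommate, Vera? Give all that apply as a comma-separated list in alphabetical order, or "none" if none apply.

*her* is a pronoun; Principle B requires it to be free in its binding domain — the clause headed by 'assumed'.
— Freya: subject of the clause headed by 'promised'; c-commands the pronoun but lies outside its binding domain — allowed.
— Irene: object of the clause headed by 'nominated'; is c-commanded by the pronoun; coreference would bind this R-expression — blocked (Principle C).
— Ruby: possessor inside the subject DP of the matrix clause; does not c-command the pronoun — Principle B does not apply; allowed.
— Ruby's roommate: subject of the matrix clause; c-commands the pronoun but lies outside its binding domain — allowed.
— Vera: possessor inside the subject DP of the clause headed by 'assumed'; does not c-command the pronoun — Principle B does not apply; allowed.

Freya, Ruby, Ruby's roommate, Vera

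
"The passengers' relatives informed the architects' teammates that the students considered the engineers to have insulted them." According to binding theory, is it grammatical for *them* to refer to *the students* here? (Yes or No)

Yes

*the students* is an R-expression; Principle C requires it to be free (not bound by any c-commanding expression).
— them: object of the clause headed by 'insulted'; the pronoun does not c-command the R-expression — coreference allowed.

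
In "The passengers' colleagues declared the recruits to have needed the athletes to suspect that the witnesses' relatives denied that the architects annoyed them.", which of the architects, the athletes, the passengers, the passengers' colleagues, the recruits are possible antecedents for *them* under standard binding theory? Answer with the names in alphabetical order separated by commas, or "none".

*them* is a pronoun; Principle B requires it to be free in its binding domain — the clause headed by 'annoyed'.
— the architects: subject of the clause headed by 'annoyed'; c-commands the pronoun within its binding domain — blocked (Principle B).
— the athletes: subject of the clause headed by 'suspect'; c-commands the pronoun but lies outside its binding domain — allowed.
— the passengers: possessor inside the subject DP of the matrix clause; does not c-command the pronoun — Principle B does not apply; allowed.
— the passengers' colleagues: subject of the matrix clause; c-commands the pronoun but lies outside its binding domain — allowed.
— the recruits: subject of the clause headed by 'needed'; c-commands the pronoun but lies outside its binding domain — allowed.

the athletes, the passengers, the passengers' colleagues, the recruits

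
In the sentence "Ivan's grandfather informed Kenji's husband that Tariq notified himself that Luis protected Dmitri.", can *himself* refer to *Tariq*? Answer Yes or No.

*himself* is a reflexive; Principle A requires it to be bound within its binding domain — the clause headed by 'notified'.
— Tariq: subject of the clause headed by 'notified'; c-commands the reflexive within its binding domain — allowed (Principle A).

Yes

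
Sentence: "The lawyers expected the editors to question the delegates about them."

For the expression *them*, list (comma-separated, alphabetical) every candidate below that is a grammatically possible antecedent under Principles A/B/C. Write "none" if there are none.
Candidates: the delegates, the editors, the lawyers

*them* is a pronoun; Principle B requires it to be free in its binding domain — the clause headed by 'question'.
— the delegates: object of the clause headed by 'question'; c-commands the pronoun within its binding domain — blocked (Principle B).
— the editors: subject of the clause headed by 'question'; c-commands the pronoun within its binding domain — blocked (Principle B).
— the lawyers: subject of the matrix clause; c-commands the pronoun but lies outside its binding domain — allowed.

the lawyers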